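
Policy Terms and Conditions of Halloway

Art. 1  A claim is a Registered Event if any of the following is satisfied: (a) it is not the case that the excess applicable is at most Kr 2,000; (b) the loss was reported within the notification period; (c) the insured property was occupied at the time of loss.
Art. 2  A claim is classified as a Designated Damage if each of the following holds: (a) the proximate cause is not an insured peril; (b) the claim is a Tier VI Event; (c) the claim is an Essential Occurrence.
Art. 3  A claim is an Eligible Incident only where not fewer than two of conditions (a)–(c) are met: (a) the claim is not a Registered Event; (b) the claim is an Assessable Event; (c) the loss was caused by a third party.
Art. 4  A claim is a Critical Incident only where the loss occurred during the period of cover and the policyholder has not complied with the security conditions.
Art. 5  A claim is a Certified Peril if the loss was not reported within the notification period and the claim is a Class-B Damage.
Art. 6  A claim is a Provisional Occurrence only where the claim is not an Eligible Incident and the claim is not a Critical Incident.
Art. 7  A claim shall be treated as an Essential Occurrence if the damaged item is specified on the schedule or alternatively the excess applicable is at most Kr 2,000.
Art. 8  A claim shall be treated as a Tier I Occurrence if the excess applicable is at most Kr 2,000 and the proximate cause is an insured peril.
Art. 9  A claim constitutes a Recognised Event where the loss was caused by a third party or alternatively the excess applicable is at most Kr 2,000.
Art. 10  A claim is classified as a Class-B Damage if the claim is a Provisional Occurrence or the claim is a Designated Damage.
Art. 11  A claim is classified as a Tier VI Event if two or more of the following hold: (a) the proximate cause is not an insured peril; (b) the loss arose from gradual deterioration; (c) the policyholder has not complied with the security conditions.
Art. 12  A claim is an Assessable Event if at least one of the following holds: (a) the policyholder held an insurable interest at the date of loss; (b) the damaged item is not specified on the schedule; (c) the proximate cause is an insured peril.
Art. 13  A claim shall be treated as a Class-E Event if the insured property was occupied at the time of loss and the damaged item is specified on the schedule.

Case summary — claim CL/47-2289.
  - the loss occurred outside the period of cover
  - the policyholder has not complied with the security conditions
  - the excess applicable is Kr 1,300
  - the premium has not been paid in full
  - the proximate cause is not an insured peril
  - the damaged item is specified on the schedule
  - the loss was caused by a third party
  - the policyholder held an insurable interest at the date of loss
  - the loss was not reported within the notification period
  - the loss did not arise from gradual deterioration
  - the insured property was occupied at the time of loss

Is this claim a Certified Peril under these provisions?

Yes

Under article 1: excess applicable: Kr 1,300 ≤ Kr 2,000? yes, so negated condition no; or the loss was reported within the notification period? no; or the insured property was occupied at the time of loss? yes. So the claim is a Registered Event.
Under article 12: the policyholder held an insurable interest at the date of loss? yes; or the damaged item is not specified on the schedule? no; or the proximate cause is an insured peril? no. So the claim is an Assessable Event.
Under article 3: not a Registered Event (article 1)? no; Assessable Event (article 12)? yes; the loss was caused by a third party? yes — 2 of 3 hold (need ≥2) → satisfied.
Under article 4: the loss occurred during the period of cover? no; and the policyholder has not complied with the security conditions? yes. So the claim is not a Critical Incident.
Under article 6: not an Eligible Incident (article 3)? no; and not a Critical Incident (article 4)? yes. So the claim is not a Provisional Occurrence.
Under article 11: the proximate cause is not an insured peril? yes; the loss arose from gradual deterioration? no; the policyholder has not complied with the security conditions? yes — 2 of 3 hold (need ≥2) → satisfied.
Under article 7: the damaged item is specified on the schedule? yes; or excess applicable: Kr 1,300 ≤ Kr 2,000? yes. So the claim is an Essential Occurrence.
Under article 2: the proximate cause is not an insured peril? yes; and Tier VI Event (article 11)? yes; and Essential Occurrence (article 7)? yes. So the claim is a Designated Damage.
Under article 10: Provisional Occurrence (article 6)? no; or Designated Damage (article 2)? yes. So the claim is a Class-B Damage.
Under article 5: the loss was not reported within the notification period? yes; and Class-B Damage (article 10)? yes. So the claim is a Certified Peril.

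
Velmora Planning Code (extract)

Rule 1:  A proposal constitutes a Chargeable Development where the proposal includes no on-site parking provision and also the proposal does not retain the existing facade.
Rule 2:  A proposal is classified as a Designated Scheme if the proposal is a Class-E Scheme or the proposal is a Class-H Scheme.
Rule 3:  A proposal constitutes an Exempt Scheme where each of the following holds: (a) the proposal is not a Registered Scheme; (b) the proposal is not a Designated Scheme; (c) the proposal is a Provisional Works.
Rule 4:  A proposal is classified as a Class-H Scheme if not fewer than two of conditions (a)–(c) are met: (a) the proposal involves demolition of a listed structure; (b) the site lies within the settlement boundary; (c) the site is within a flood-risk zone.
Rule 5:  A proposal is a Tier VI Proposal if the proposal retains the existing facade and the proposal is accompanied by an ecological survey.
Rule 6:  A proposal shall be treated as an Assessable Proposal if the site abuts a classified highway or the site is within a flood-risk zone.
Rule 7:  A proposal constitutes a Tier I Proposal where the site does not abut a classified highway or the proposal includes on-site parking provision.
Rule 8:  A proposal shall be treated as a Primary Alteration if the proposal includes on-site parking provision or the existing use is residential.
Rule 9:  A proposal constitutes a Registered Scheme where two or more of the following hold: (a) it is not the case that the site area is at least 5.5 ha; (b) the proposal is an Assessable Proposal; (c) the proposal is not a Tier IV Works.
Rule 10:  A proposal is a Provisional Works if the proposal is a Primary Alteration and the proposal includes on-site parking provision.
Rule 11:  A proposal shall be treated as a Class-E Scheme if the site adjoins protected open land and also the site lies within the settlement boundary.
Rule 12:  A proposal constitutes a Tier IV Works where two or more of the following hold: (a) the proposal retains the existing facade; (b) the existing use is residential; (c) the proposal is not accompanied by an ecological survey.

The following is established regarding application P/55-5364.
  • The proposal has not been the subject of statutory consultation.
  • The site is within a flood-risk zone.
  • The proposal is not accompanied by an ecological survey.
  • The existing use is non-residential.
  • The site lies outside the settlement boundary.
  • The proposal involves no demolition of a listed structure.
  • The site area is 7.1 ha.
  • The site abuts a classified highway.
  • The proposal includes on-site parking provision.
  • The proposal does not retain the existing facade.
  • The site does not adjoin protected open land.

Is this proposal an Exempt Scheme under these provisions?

rule 6 — Assessable Proposal: [the site abuts a classified highway? yes] OR [the site is within a flood-risk zone? yes] → satisfied.
rule 12 — Tier IV Works: the proposal retains the existing facade? no; the existing use is residential? no; the proposal is not accompanied by an ecological survey? yes — 1 of 3 hold (need ≥2) → not satisfied.
rule 9 — Registered Scheme: site area: 7.1 ha ≥ 5.5 ha? yes, so negated condition no; Assessable Proposal (rule 6)? yes; not a Tier IV Works (rule 12)? yes — 2 of 3 hold (need ≥2) → satisfied.
rule 11 — Class-E Scheme: [the site adjoins protected open land? no] AND [the site lies within the settlement boundary? no] → not satisfied.
rule 4 — Class-H Scheme: the proposal involves demolition of a listed structure? no; the site lies within the settlement boundary? no; the site is within a flood-risk zone? yes — 1 of 3 hold (need ≥2) → not satisfied.
rule 2 — Designated Scheme: [Class-E Scheme (rule 11)? no] OR [Class-H Scheme (rule 4)? no] → not satisfied.
rule 8 — Primary Alteration: [the proposal includes on-site parking provision? yes] OR [the existing use is residential? no] → satisfied.
rule 10 — Provisional Works: [Primary Alteration (rule 8)? yes] AND [the proposal includes on-site parking provision? yes] → satisfied.
rule 3 — Exempt Scheme: [not a Registered Scheme (rule 9)? no] AND [not a Designated Scheme (rule 2)? yes] AND [Provisional Works (rule 10)? yes] → not satisfied.

No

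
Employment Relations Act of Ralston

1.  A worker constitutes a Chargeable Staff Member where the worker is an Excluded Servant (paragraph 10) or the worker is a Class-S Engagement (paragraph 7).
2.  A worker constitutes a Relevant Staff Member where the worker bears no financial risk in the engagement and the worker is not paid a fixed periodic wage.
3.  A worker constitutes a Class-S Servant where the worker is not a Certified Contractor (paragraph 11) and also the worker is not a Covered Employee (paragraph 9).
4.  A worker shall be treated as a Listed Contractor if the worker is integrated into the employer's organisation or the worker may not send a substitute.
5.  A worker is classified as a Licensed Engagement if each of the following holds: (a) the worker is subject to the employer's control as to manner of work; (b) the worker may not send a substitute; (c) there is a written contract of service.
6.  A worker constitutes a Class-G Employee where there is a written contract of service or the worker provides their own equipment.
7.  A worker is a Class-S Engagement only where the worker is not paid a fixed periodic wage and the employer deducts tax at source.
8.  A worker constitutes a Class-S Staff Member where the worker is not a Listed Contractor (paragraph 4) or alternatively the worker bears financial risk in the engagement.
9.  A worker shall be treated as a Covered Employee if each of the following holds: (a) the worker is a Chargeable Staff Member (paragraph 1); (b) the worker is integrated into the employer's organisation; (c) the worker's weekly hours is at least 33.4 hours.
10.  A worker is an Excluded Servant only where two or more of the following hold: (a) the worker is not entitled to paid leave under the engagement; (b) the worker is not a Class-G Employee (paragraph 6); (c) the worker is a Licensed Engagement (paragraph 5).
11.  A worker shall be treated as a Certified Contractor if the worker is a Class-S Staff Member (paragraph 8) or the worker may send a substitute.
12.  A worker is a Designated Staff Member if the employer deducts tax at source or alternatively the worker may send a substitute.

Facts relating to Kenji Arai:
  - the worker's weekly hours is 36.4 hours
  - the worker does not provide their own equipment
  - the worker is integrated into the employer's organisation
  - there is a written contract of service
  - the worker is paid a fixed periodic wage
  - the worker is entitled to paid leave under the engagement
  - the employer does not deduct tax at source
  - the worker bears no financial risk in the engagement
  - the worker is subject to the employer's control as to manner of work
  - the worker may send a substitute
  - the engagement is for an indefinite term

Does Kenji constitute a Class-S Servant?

Under paragraph 4: the worker is integrated into the employer's organisation? yes; or the worker may not send a substitute? no. So the worker is a Listed Contractor.
Under paragraph 8: not a Listed Contractor (paragraph 4)? no; or the worker bears financial risk in the engagement? no. So the worker is not a Class-S Staff Member.
Under paragraph 11: Class-S Staff Member (paragraph 8)? no; or the worker may send a substitute? yes. So the worker is a Certified Contractor.
Under paragraph 6: there is a written contract of service? yes; or the worker provides their own equipment? no. So the worker is a Class-G Employee.
Under paragraph 5: the worker is subject to the employer's control as to manner of work? yes; and the worker may not send a substitute? no; and there is a written contract of service? yes. So the worker is not a Licensed Engagement.
Under paragraph 10: the worker is not entitled to paid leave under the engagement? no; not a Class-G Employee (paragraph 6)? no; Licensed Engagement (paragraph 5)? no — 0 of 3 hold (need ≥2) → not satisfied.
Under paragraph 7: the worker is not paid a fixed periodic wage? no; and the employer deducts tax at source? no. So the worker is not a Class-S Engagement.
Under paragraph 1: Excluded Servant (paragraph 10)? no; or Class-S Engagement (paragraph 7)? no. So the worker is not a Chargeable Staff Member.
Under paragraph 9: Chargeable Staff Member (paragraph 1)? no; and the worker is integrated into the employer's organisation? yes; and worker's weekly hours: 36.4 hours ≥ 33.4 hours? yes. So the worker is not a Covered Employee.
Under paragraph 3: not a Certified Contractor (paragraph 11)? no; and not a Covered Employee (paragraph 9)? yes. So the worker is not a Class-S Servant.

No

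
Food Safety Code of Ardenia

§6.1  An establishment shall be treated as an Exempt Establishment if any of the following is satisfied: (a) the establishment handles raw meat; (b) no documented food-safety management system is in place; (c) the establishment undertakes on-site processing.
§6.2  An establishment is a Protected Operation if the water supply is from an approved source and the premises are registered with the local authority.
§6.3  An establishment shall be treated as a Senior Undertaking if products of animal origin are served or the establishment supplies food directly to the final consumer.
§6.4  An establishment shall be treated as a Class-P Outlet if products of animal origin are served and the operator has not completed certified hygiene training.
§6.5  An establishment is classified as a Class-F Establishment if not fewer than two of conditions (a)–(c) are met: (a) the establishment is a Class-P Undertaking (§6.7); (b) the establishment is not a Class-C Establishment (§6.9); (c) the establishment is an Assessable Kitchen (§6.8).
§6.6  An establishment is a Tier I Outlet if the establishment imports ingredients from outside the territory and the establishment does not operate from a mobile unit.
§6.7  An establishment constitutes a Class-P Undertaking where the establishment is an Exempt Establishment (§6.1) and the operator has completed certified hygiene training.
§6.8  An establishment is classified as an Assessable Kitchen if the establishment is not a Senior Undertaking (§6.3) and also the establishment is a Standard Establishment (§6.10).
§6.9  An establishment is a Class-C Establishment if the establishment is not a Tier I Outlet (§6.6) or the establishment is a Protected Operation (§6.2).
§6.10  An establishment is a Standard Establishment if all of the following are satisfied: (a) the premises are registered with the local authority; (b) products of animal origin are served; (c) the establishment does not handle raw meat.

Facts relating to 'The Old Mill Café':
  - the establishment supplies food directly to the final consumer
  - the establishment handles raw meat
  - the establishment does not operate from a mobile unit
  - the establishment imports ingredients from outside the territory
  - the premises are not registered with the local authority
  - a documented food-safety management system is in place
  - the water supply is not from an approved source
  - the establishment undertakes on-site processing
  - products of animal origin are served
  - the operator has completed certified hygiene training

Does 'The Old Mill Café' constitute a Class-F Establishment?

Yes

§6.1 — Exempt Establishment: [the establishment handles raw meat? yes] OR [no documented food-safety management system is in place? no] OR [the establishment undertakes on-site processing? yes] → satisfied.
§6.7 — Class-P Undertaking: [Exempt Establishment (§6.1)? yes] AND [the operator has completed certified hygiene training? yes] → satisfied.
§6.6 — Tier I Outlet: [the establishment imports ingredients from outside the territory? yes] AND [the establishment does not operate from a mobile unit? yes] → satisfied.
§6.2 — Protected Operation: [the water supply is from an approved source? no] AND [the premises are registered with the local authority? no] → not satisfied.
§6.9 — Class-C Establishment: [not a Tier I Outlet (§6.6)? no] OR [Protected Operation (§6.2)? no] → not satisfied.
§6.3 — Senior Undertaking: [products of animal origin are served? yes] OR [the establishment supplies food directly to the final consumer? yes] → satisfied.
§6.10 — Standard Establishment: [the premises are registered with the local authority? no] AND [products of animal origin are served? yes] AND [the establishment does not handle raw meat? no] → not satisfied.
§6.8 — Assessable Kitchen: [not a Senior Undertaking (§6.3)? no] AND [Standard Establishment (§6.10)? no] → not satisfied.
§6.5 — Class-F Establishment: Class-P Undertaking (§6.7)? yes; not a Class-C Establishment (§6.9)? yes; Assessable Kitchen (§6.8)? no — 2 of 3 hold (need ≥2) → satisfied.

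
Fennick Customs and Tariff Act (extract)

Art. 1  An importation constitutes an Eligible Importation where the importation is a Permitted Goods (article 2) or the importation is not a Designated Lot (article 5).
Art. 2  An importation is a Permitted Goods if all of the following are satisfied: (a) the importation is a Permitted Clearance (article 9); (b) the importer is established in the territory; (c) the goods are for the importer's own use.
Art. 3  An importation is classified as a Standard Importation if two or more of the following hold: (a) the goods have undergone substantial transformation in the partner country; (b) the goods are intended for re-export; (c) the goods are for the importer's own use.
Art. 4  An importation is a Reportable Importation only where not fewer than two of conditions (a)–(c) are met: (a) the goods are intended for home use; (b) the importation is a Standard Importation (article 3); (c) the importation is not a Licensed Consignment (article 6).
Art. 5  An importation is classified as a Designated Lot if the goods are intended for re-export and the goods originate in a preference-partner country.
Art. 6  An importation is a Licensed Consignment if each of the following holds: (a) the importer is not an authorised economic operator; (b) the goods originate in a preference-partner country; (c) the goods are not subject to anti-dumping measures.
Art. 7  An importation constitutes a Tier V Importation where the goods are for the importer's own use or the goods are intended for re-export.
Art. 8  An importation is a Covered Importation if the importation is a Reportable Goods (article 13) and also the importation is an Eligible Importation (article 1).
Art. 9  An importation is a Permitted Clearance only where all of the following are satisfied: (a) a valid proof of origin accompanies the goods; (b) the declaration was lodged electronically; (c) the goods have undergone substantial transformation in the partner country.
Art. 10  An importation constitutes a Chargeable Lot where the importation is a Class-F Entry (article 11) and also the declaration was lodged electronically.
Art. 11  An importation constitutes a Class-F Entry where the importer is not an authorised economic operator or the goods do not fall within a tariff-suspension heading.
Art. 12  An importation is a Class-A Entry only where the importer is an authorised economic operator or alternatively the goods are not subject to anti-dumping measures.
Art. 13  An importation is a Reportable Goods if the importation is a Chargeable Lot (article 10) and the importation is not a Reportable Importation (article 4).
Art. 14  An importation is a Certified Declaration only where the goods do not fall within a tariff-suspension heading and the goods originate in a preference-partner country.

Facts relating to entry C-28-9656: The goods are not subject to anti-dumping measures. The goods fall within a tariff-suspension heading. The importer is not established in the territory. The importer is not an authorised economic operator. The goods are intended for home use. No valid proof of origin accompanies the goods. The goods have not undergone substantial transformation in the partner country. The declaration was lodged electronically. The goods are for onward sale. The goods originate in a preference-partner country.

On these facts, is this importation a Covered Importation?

article 11 — Class-F Entry: [the importer is not an authorised economic operator? yes] OR [the goods do not fall within a tariff-suspension heading? no] → satisfied.
article 10 — Chargeable Lot: [Class-F Entry (article 11)? yes] AND [the declaration was lodged electronically? yes] → satisfied.
article 3 — Standard Importation: the goods have undergone substantial transformation in the partner country? no; the goods are intended for re-export? no; the goods are for the importer's own use? no — 0 of 3 hold (need ≥2) → not satisfied.
article 6 — Licensed Consignment: [the importer is not an authorised economic operator? yes] AND [the goods originate in a preference-partner country? yes] AND [the goods are not subject to anti-dumping measures? yes] → satisfied.
article 4 — Reportable Importation: the goods are intended for home use? yes; Standard Importation (article 3)? no; not a Licensed Consignment (article 6)? no — 1 of 3 hold (need ≥2) → not satisfied.
article 13 — Reportable Goods: [Chargeable Lot (article 10)? yes] AND [not a Reportable Importation (article 4)? yes] → satisfied.
article 9 — Permitted Clearance: [a valid proof of origin accompanies the goods? no] AND [the declaration was lodged electronically? yes] AND [the goods have undergone substantial transformation in the partner country? no] → not satisfied.
article 2 — Permitted Goods: [Permitted Clearance (article 9)? no] AND [the importer is established in the territory? no] AND [the goods are for the importer's own use? no] → not satisfied.
article 5 — Designated Lot: [the goods are intended for re-export? no] AND [the goods originate in a preference-partner country? yes] → not satisfied.
article 1 — Eligible Importation: [Permitted Goods (article 2)? no] OR [not a Designated Lot (article 5)? yes] → satisfied.
article 8 — Covered Importation: [Reportable Goods (article 13)? yes] AND [Eligible Importation (article 1)? yes] → satisfied.

Yes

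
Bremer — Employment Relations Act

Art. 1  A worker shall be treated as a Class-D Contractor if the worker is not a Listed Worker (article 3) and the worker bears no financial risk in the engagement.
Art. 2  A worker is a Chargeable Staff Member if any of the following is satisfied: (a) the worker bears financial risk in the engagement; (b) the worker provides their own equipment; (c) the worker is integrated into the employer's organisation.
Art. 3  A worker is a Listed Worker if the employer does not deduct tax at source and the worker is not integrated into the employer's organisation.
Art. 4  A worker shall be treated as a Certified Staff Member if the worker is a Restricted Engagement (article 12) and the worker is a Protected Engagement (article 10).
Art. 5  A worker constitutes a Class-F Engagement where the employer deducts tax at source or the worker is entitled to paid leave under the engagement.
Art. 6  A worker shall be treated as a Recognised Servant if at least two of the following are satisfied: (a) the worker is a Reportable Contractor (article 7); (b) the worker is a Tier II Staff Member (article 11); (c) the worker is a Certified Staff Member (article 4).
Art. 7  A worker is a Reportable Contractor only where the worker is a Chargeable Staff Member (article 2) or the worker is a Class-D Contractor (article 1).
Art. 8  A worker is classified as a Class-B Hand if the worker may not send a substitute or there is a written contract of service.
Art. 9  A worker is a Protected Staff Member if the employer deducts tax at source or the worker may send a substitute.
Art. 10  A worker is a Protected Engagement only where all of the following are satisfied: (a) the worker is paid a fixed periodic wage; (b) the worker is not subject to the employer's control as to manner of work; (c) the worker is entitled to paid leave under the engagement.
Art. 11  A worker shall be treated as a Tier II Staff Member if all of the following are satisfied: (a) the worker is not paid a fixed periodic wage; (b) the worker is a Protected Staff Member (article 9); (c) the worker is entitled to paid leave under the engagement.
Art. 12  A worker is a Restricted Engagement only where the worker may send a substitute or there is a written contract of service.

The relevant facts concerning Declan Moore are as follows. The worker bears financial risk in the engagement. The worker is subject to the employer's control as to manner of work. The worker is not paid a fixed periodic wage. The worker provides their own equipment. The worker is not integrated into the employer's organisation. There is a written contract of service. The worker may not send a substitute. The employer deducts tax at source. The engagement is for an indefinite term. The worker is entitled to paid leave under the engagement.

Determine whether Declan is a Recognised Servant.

Yes

article 2 — Chargeable Staff Member: [the worker bears financial risk in the engagement? yes] OR [the worker provides their own equipment? yes] OR [the worker is integrated into the employer's organisation? no] → satisfied.
article 3 — Listed Worker: [the employer does not deduct tax at source? no] AND [the worker is not integrated into the employer's organisation? yes] → not satisfied.
article 1 — Class-D Contractor: [not a Listed Worker (article 3)? yes] AND [the worker bears no financial risk in the engagement? no] → not satisfied.
article 7 — Reportable Contractor: [Chargeable Staff Member (article 2)? yes] OR [Class-D Contractor (article 1)? no] → satisfied.
article 9 — Protected Staff Member: [the employer deducts tax at source? yes] OR [the worker may send a substitute? no] → satisfied.
article 11 — Tier II Staff Member: [the worker is not paid a fixed periodic wage? yes] AND [Protected Staff Member (article 9)? yes] AND [the worker is entitled to paid leave under the engagement? yes] → satisfied.
article 12 — Restricted Engagement: [the worker may send a substitute? no] OR [there is a written contract of service? yes] → satisfied.
article 10 — Protected Engagement: [the worker is paid a fixed periodic wage? no] AND [the worker is not subject to the employer's control as to manner of work? no] AND [the worker is entitled to paid leave under the engagement? yes] → not satisfied.
article 4 — Certified Staff Member: [Restricted Engagement (article 12)? yes] AND [Protected Engagement (article 10)? no] → not satisfied.
article 6 — Recognised Servant: Reportable Contractor (article 7)? yes; Tier II Staff Member (article 11)? yes; Certified Staff Member (article 4)? no — 2 of 3 hold (need ≥2) → satisfied.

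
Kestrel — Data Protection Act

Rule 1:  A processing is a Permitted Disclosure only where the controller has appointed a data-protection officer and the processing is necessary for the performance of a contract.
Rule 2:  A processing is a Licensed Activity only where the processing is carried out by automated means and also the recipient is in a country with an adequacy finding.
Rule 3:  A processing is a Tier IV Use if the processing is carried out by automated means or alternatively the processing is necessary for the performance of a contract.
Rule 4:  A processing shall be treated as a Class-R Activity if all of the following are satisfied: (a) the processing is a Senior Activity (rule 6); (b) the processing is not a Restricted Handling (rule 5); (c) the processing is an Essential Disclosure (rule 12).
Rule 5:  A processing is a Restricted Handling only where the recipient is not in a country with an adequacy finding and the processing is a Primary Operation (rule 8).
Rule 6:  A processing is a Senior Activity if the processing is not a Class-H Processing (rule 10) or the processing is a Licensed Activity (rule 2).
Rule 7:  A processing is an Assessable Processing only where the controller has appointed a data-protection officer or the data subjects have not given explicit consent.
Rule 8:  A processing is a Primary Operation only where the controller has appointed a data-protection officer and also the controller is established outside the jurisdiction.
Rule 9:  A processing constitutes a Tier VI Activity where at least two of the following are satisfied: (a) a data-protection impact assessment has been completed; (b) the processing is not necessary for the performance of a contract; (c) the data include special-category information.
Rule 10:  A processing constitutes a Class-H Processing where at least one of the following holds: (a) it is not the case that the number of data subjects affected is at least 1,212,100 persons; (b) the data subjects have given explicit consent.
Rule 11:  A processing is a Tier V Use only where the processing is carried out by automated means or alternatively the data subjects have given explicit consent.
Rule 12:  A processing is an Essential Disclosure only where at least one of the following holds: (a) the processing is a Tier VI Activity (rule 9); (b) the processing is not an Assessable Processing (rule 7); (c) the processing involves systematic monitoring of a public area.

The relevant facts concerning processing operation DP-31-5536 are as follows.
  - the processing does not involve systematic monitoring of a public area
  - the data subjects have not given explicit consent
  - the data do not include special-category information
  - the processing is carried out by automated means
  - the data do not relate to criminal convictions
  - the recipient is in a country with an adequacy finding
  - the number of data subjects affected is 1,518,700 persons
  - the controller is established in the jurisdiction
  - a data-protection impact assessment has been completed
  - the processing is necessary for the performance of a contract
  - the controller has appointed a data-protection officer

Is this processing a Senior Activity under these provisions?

Yes

rule 10 — Class-H Processing: [number of data subjects affected: 1,518,700 persons ≥ 1,212,100 persons? yes, so negated condition no] OR [the data subjects have given explicit consent? no] → not satisfied.
rule 2 — Licensed Activity: [the processing is carried out by automated means? yes] AND [the recipient is in a country with an adequacy finding? yes] → satisfied.
rule 6 — Senior Activity: [not a Class-H Processing (rule 10)? yes] OR [Licensed Activity (rule 2)? yes] → satisfied.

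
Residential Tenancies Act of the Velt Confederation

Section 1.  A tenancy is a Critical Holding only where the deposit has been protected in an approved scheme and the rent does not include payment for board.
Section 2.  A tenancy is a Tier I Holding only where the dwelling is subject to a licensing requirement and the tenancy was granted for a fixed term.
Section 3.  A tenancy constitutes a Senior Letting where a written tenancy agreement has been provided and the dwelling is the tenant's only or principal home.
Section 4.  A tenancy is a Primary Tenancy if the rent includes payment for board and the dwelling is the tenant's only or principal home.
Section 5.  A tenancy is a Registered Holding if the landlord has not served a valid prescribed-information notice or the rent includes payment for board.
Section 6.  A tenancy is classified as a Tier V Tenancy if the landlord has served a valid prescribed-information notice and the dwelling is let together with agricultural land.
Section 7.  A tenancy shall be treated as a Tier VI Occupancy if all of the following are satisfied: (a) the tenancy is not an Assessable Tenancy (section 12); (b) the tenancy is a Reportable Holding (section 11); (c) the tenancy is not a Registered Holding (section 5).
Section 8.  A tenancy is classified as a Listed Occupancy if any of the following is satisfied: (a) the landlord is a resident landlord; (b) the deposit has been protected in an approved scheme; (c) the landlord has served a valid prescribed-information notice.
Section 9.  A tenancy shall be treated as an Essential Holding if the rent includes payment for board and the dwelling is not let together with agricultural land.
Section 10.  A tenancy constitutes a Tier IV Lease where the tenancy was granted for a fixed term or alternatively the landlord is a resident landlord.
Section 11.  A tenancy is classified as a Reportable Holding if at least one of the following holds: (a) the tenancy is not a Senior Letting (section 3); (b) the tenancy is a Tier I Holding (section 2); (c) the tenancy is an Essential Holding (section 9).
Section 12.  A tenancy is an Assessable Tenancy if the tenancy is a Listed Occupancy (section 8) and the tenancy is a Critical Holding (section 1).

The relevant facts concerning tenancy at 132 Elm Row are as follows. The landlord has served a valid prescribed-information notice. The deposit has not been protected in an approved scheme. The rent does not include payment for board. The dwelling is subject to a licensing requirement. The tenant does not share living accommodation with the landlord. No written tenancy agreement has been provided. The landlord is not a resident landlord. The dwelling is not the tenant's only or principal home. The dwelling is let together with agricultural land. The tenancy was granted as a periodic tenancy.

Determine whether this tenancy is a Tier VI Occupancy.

section 8 — Listed Occupancy: [the landlord is a resident landlord? no] OR [the deposit has been protected in an approved scheme? no] OR [the landlord has served a valid prescribed-information notice? yes] → satisfied.
section 1 — Critical Holding: [the deposit has been protected in an approved scheme? no] AND [the rent does not include payment for board? yes] → not satisfied.
section 12 — Assessable Tenancy: [Listed Occupancy (section 8)? yes] AND [Critical Holding (section 1)? no] → not satisfied.
section 3 — Senior Letting: [a written tenancy agreement has been provided? no] AND [the dwelling is the tenant's only or principal home? no] → not satisfied.
section 2 — Tier I Holding: [the dwelling is subject to a licensing requirement? yes] AND [the tenancy was granted for a fixed term? no] → not satisfied.
section 9 — Essential Holding: [the rent includes payment for board? no] AND [the dwelling is not let together with agricultural land? no] → not satisfied.
section 11 — Reportable Holding: [not a Senior Letting (section 3)? yes] OR [Tier I Holding (section 2)? no] OR [Essential Holding (section 9)? no] → satisfied.
section 5 — Registered Holding: [the landlord has not served a valid prescribed-information notice? no] OR [the rent includes payment for board? no] → not satisfied.
section 7 — Tier VI Occupancy: [not an Assessable Tenancy (section 12)? yes] AND [Reportable Holding (section 11)? yes] AND [not a Registered Holding (section 5)? yes] → satisfied.

Yes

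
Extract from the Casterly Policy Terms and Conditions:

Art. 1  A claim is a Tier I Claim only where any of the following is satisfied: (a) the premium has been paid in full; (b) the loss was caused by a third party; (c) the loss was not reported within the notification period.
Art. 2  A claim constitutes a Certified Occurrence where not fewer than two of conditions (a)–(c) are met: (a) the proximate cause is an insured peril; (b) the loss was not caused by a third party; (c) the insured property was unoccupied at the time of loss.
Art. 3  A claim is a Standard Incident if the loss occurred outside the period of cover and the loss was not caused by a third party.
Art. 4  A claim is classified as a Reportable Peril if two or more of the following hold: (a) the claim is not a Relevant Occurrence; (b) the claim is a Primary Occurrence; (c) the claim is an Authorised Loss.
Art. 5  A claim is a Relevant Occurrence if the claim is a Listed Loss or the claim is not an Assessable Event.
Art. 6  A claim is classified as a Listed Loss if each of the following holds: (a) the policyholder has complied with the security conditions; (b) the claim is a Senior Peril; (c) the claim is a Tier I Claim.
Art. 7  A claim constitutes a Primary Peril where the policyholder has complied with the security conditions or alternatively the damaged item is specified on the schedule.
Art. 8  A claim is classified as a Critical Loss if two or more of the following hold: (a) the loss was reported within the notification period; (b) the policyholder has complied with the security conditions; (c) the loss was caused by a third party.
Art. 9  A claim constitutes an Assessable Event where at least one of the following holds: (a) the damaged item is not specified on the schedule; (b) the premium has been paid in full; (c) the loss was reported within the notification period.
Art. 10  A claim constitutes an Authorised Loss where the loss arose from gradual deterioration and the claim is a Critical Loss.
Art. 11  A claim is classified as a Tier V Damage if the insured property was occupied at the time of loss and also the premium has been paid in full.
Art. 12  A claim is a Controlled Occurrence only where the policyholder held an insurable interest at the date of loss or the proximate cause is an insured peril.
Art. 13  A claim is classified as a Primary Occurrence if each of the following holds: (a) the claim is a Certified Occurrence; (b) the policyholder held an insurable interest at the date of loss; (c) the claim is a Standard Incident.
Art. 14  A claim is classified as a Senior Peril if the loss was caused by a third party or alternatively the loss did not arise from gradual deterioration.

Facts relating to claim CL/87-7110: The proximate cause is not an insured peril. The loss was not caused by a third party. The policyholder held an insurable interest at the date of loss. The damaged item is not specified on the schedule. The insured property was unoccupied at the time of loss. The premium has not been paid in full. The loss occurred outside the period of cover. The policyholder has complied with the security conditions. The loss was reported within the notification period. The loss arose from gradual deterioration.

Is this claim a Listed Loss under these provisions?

Under article 14: the loss was caused by a third party? no; or the loss did not arise from gradual deterioration? no. So the claim is not a Senior Peril.
Under article 1: the premium has been paid in full? no; or the loss was caused by a third party? no; or the loss was not reported within the notification period? no. So the claim is not a Tier I Claim.
Under article 6: the policyholder has complied with the security conditions? yes; and Senior Peril (article 14)? no; and Tier I Claim (article 1)? no. So the claim is not a Listed Loss.

No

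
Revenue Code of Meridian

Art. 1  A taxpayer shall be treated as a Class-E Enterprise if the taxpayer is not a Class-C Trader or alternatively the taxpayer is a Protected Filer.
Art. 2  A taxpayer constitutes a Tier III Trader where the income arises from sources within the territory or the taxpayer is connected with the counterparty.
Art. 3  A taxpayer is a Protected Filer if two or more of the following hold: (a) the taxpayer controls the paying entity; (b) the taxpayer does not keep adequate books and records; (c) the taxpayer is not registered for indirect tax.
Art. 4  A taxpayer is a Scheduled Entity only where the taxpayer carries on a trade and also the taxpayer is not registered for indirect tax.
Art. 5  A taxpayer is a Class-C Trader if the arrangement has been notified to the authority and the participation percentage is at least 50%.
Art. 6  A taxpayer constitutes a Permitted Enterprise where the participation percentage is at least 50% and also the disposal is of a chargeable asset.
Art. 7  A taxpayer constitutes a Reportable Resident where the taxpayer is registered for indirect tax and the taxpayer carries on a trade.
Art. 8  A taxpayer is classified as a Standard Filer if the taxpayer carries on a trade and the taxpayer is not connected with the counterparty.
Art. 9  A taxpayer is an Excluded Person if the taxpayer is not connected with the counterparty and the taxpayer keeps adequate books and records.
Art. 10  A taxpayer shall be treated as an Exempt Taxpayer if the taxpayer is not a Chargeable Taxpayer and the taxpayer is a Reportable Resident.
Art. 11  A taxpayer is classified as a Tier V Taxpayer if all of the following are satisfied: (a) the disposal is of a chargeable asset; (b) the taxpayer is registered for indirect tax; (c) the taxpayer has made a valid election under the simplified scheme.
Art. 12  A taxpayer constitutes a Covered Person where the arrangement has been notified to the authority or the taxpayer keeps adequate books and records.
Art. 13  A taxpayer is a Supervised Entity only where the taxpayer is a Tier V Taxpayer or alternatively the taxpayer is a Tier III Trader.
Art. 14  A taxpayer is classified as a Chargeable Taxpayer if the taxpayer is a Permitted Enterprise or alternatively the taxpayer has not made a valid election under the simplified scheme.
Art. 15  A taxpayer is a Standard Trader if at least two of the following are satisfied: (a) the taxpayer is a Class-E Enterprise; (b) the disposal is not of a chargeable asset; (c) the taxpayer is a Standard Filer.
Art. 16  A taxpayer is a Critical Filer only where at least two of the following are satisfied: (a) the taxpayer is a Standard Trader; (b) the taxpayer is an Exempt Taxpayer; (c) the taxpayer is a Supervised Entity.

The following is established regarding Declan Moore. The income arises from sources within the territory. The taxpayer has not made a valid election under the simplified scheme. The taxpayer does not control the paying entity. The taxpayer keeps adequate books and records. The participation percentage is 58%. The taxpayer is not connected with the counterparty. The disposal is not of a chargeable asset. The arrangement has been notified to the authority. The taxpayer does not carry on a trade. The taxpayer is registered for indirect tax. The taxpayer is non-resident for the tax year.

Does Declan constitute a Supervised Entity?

Yes

article 11 — Tier V Taxpayer: [the disposal is of a chargeable asset? no] AND [the taxpayer is registered for indirect tax? yes] AND [the taxpayer has made a valid election under the simplified scheme? no] → not satisfied.
article 2 — Tier III Trader: [the income arises from sources within the territory? yes] OR [the taxpayer is connected with the counterparty? no] → satisfied.
article 13 — Supervised Entity: [Tier V Taxpayer (article 11)? no] OR [Tier III Trader (article 2)? yes] → satisfied.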